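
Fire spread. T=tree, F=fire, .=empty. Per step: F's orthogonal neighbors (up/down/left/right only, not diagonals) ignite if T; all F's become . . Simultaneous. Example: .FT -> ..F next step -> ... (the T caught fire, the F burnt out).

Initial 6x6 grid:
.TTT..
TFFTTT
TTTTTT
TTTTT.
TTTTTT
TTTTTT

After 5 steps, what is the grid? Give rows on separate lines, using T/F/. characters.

Step 1: 6 trees catch fire, 2 burn out
  .FFT..
  F..FTT
  TFFTTT
  TTTTT.
  TTTTTT
  TTTTTT
Step 2: 6 trees catch fire, 6 burn out
  ...F..
  ....FT
  F..FTT
  TFFTT.
  TTTTTT
  TTTTTT
Step 3: 6 trees catch fire, 6 burn out
  ......
  .....F
  ....FT
  F..FT.
  TFFTTT
  TTTTTT
Step 4: 6 trees catch fire, 6 burn out
  ......
  ......
  .....F
  ....F.
  F..FTT
  TFFTTT
Step 5: 3 trees catch fire, 6 burn out
  ......
  ......
  ......
  ......
  ....FT
  F..FTT

......
......
......
......
....FT
F..FTT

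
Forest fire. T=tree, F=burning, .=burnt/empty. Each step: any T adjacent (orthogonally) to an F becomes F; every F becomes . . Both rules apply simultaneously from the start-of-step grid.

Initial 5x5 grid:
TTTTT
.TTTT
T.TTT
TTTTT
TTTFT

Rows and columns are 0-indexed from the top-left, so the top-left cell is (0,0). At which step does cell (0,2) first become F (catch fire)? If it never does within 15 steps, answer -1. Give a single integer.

Step 1: cell (0,2)='T' (+3 fires, +1 burnt)
Step 2: cell (0,2)='T' (+4 fires, +3 burnt)
Step 3: cell (0,2)='T' (+5 fires, +4 burnt)
Step 4: cell (0,2)='T' (+4 fires, +5 burnt)
Step 5: cell (0,2)='F' (+4 fires, +4 burnt)
  -> target ignites at step 5
Step 6: cell (0,2)='.' (+1 fires, +4 burnt)
Step 7: cell (0,2)='.' (+1 fires, +1 burnt)
Step 8: cell (0,2)='.' (+0 fires, +1 burnt)
  fire out at step 8

5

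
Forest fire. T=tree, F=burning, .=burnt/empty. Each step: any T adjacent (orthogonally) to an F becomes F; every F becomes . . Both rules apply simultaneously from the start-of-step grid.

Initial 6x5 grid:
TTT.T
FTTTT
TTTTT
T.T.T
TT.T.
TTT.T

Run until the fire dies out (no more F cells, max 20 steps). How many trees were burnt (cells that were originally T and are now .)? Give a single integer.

Step 1: +3 fires, +1 burnt (F count now 3)
Step 2: +4 fires, +3 burnt (F count now 4)
Step 3: +4 fires, +4 burnt (F count now 4)
Step 4: +5 fires, +4 burnt (F count now 5)
Step 5: +3 fires, +5 burnt (F count now 3)
Step 6: +2 fires, +3 burnt (F count now 2)
Step 7: +0 fires, +2 burnt (F count now 0)
Fire out after step 7
Initially T: 23, now '.': 28
Total burnt (originally-T cells now '.'): 21

Answer: 21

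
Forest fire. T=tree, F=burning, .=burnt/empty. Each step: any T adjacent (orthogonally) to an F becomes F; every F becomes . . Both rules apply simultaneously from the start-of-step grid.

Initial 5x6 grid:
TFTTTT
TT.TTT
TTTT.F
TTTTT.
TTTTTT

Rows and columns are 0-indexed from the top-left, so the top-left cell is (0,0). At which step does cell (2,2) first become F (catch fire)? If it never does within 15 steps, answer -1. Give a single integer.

Step 1: cell (2,2)='T' (+4 fires, +2 burnt)
Step 2: cell (2,2)='T' (+5 fires, +4 burnt)
Step 3: cell (2,2)='F' (+5 fires, +5 burnt)
  -> target ignites at step 3
Step 4: cell (2,2)='.' (+4 fires, +5 burnt)
Step 5: cell (2,2)='.' (+3 fires, +4 burnt)
Step 6: cell (2,2)='.' (+2 fires, +3 burnt)
Step 7: cell (2,2)='.' (+1 fires, +2 burnt)
Step 8: cell (2,2)='.' (+1 fires, +1 burnt)
Step 9: cell (2,2)='.' (+0 fires, +1 burnt)
  fire out at step 9

3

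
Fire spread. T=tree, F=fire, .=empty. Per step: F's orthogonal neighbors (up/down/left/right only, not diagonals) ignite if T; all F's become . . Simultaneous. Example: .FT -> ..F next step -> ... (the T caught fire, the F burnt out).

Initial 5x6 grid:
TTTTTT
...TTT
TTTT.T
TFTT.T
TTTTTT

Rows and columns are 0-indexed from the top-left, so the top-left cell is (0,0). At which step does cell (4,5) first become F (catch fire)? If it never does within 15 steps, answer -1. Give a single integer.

Step 1: cell (4,5)='T' (+4 fires, +1 burnt)
Step 2: cell (4,5)='T' (+5 fires, +4 burnt)
Step 3: cell (4,5)='T' (+2 fires, +5 burnt)
Step 4: cell (4,5)='T' (+2 fires, +2 burnt)
Step 5: cell (4,5)='F' (+3 fires, +2 burnt)
  -> target ignites at step 5
Step 6: cell (4,5)='.' (+4 fires, +3 burnt)
Step 7: cell (4,5)='.' (+3 fires, +4 burnt)
Step 8: cell (4,5)='.' (+1 fires, +3 burnt)
Step 9: cell (4,5)='.' (+0 fires, +1 burnt)
  fire out at step 9

5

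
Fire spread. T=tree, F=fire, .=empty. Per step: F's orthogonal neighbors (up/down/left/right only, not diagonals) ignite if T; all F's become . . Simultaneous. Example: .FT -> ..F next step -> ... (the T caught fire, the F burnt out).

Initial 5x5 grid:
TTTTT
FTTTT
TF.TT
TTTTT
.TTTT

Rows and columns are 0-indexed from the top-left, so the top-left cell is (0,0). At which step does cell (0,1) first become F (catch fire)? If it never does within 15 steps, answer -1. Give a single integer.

Step 1: cell (0,1)='T' (+4 fires, +2 burnt)
Step 2: cell (0,1)='F' (+5 fires, +4 burnt)
  -> target ignites at step 2
Step 3: cell (0,1)='.' (+4 fires, +5 burnt)
Step 4: cell (0,1)='.' (+5 fires, +4 burnt)
Step 5: cell (0,1)='.' (+3 fires, +5 burnt)
Step 6: cell (0,1)='.' (+0 fires, +3 burnt)
  fire out at step 6

2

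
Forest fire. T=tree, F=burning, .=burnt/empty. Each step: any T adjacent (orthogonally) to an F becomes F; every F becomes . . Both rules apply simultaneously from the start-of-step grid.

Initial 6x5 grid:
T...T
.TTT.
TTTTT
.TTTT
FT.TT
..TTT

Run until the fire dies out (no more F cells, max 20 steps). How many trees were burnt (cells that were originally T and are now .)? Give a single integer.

Answer: 18

Derivation:
Step 1: +1 fires, +1 burnt (F count now 1)
Step 2: +1 fires, +1 burnt (F count now 1)
Step 3: +2 fires, +1 burnt (F count now 2)
Step 4: +4 fires, +2 burnt (F count now 4)
Step 5: +4 fires, +4 burnt (F count now 4)
Step 6: +4 fires, +4 burnt (F count now 4)
Step 7: +2 fires, +4 burnt (F count now 2)
Step 8: +0 fires, +2 burnt (F count now 0)
Fire out after step 8
Initially T: 20, now '.': 28
Total burnt (originally-T cells now '.'): 18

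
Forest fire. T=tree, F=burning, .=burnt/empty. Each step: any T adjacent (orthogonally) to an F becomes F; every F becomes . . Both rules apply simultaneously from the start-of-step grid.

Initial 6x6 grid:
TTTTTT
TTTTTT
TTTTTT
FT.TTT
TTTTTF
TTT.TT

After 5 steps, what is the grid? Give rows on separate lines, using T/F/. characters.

Step 1: 6 trees catch fire, 2 burn out
  TTTTTT
  TTTTTT
  FTTTTT
  .F.TTF
  FTTTF.
  TTT.TF
Step 2: 8 trees catch fire, 6 burn out
  TTTTTT
  FTTTTT
  .FTTTF
  ...TF.
  .FTF..
  FTT.F.
Step 3: 8 trees catch fire, 8 burn out
  FTTTTT
  .FTTTF
  ..FTF.
  ...F..
  ..F...
  .FT...
Step 4: 6 trees catch fire, 8 burn out
  .FTTTF
  ..FTF.
  ...F..
  ......
  ......
  ..F...
Step 5: 3 trees catch fire, 6 burn out
  ..FTF.
  ...F..
  ......
  ......
  ......
  ......

..FTF.
...F..
......
......
......
......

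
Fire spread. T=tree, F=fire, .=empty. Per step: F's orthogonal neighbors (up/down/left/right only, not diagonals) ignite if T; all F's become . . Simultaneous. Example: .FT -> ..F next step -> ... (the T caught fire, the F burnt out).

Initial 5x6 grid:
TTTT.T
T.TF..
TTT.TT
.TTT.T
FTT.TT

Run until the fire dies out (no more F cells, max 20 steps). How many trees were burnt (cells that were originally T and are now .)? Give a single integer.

Step 1: +3 fires, +2 burnt (F count now 3)
Step 2: +4 fires, +3 burnt (F count now 4)
Step 3: +3 fires, +4 burnt (F count now 3)
Step 4: +3 fires, +3 burnt (F count now 3)
Step 5: +1 fires, +3 burnt (F count now 1)
Step 6: +0 fires, +1 burnt (F count now 0)
Fire out after step 6
Initially T: 20, now '.': 24
Total burnt (originally-T cells now '.'): 14

Answer: 14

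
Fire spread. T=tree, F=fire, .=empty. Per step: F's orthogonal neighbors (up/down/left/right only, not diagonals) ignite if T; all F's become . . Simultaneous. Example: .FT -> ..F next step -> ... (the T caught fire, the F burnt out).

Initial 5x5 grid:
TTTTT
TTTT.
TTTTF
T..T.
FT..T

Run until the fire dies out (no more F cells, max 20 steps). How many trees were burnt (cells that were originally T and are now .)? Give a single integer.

Step 1: +3 fires, +2 burnt (F count now 3)
Step 2: +4 fires, +3 burnt (F count now 4)
Step 3: +4 fires, +4 burnt (F count now 4)
Step 4: +4 fires, +4 burnt (F count now 4)
Step 5: +1 fires, +4 burnt (F count now 1)
Step 6: +0 fires, +1 burnt (F count now 0)
Fire out after step 6
Initially T: 17, now '.': 24
Total burnt (originally-T cells now '.'): 16

Answer: 16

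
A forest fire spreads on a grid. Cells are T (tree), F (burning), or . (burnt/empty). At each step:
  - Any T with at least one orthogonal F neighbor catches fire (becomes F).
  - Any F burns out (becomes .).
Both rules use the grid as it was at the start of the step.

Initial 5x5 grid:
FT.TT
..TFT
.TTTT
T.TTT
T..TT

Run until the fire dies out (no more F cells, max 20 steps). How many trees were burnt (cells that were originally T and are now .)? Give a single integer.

Step 1: +5 fires, +2 burnt (F count now 5)
Step 2: +4 fires, +5 burnt (F count now 4)
Step 3: +4 fires, +4 burnt (F count now 4)
Step 4: +1 fires, +4 burnt (F count now 1)
Step 5: +0 fires, +1 burnt (F count now 0)
Fire out after step 5
Initially T: 16, now '.': 23
Total burnt (originally-T cells now '.'): 14

Answer: 14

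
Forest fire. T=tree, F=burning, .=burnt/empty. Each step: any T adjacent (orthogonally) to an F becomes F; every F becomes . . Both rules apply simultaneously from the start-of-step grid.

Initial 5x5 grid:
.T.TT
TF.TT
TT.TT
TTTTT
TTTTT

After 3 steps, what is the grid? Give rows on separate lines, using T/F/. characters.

Step 1: 3 trees catch fire, 1 burn out
  .F.TT
  F..TT
  TF.TT
  TTTTT
  TTTTT
Step 2: 2 trees catch fire, 3 burn out
  ...TT
  ...TT
  F..TT
  TFTTT
  TTTTT
Step 3: 3 trees catch fire, 2 burn out
  ...TT
  ...TT
  ...TT
  F.FTT
  TFTTT

...TT
...TT
...TT
F.FTT
TFTTT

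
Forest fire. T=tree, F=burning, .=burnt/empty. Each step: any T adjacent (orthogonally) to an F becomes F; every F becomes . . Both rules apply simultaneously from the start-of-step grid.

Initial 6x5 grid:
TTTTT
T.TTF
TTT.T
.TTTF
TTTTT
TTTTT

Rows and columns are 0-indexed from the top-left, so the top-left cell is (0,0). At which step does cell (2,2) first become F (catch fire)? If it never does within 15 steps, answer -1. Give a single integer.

Step 1: cell (2,2)='T' (+5 fires, +2 burnt)
Step 2: cell (2,2)='T' (+5 fires, +5 burnt)
Step 3: cell (2,2)='F' (+5 fires, +5 burnt)
  -> target ignites at step 3
Step 4: cell (2,2)='.' (+4 fires, +5 burnt)
Step 5: cell (2,2)='.' (+4 fires, +4 burnt)
Step 6: cell (2,2)='.' (+2 fires, +4 burnt)
Step 7: cell (2,2)='.' (+0 fires, +2 burnt)
  fire out at step 7

3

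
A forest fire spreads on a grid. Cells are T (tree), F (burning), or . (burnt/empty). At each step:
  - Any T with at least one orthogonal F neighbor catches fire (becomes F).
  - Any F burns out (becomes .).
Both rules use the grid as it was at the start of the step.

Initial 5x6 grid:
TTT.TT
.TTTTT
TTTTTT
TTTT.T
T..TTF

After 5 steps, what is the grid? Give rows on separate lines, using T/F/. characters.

Step 1: 2 trees catch fire, 1 burn out
  TTT.TT
  .TTTTT
  TTTTTT
  TTTT.F
  T..TF.
Step 2: 2 trees catch fire, 2 burn out
  TTT.TT
  .TTTTT
  TTTTTF
  TTTT..
  T..F..
Step 3: 3 trees catch fire, 2 burn out
  TTT.TT
  .TTTTF
  TTTTF.
  TTTF..
  T.....
Step 4: 4 trees catch fire, 3 burn out
  TTT.TF
  .TTTF.
  TTTF..
  TTF...
  T.....
Step 5: 4 trees catch fire, 4 burn out
  TTT.F.
  .TTF..
  TTF...
  TF....
  T.....

TTT.F.
.TTF..
TTF...
TF....
T.....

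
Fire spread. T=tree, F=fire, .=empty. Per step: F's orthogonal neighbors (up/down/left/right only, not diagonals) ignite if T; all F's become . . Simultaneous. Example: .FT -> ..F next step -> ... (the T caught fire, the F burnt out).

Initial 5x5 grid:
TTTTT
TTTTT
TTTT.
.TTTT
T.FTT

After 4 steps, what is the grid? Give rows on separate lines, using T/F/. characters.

Step 1: 2 trees catch fire, 1 burn out
  TTTTT
  TTTTT
  TTTT.
  .TFTT
  T..FT
Step 2: 4 trees catch fire, 2 burn out
  TTTTT
  TTTTT
  TTFT.
  .F.FT
  T...F
Step 3: 4 trees catch fire, 4 burn out
  TTTTT
  TTFTT
  TF.F.
  ....F
  T....
Step 4: 4 trees catch fire, 4 burn out
  TTFTT
  TF.FT
  F....
  .....
  T....

TTFTT
TF.FT
F....
.....
T....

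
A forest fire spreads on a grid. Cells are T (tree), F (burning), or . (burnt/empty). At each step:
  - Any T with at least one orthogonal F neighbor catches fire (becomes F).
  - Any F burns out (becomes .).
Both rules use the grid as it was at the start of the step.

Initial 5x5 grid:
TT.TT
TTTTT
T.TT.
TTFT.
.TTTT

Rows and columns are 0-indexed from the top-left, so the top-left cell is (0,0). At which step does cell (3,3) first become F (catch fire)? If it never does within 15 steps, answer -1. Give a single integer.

Step 1: cell (3,3)='F' (+4 fires, +1 burnt)
  -> target ignites at step 1
Step 2: cell (3,3)='.' (+5 fires, +4 burnt)
Step 3: cell (3,3)='.' (+4 fires, +5 burnt)
Step 4: cell (3,3)='.' (+4 fires, +4 burnt)
Step 5: cell (3,3)='.' (+2 fires, +4 burnt)
Step 6: cell (3,3)='.' (+0 fires, +2 burnt)
  fire out at step 6

1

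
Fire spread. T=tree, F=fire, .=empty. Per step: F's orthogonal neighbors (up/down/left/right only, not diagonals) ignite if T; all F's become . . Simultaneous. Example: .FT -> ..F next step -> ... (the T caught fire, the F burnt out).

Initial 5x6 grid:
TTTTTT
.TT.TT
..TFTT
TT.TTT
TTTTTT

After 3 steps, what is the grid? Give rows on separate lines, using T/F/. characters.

Step 1: 3 trees catch fire, 1 burn out
  TTTTTT
  .TT.TT
  ..F.FT
  TT.FTT
  TTTTTT
Step 2: 5 trees catch fire, 3 burn out
  TTTTTT
  .TF.FT
  .....F
  TT..FT
  TTTFTT
Step 3: 7 trees catch fire, 5 burn out
  TTFTFT
  .F...F
  ......
  TT...F
  TTF.FT

TTFTFT
.F...F
......
TT...F
TTF.FT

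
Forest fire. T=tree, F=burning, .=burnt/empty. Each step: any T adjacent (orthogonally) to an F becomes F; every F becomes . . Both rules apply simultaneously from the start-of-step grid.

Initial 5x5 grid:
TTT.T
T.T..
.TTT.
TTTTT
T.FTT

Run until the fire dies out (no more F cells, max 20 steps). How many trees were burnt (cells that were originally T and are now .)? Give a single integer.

Step 1: +2 fires, +1 burnt (F count now 2)
Step 2: +4 fires, +2 burnt (F count now 4)
Step 3: +5 fires, +4 burnt (F count now 5)
Step 4: +2 fires, +5 burnt (F count now 2)
Step 5: +1 fires, +2 burnt (F count now 1)
Step 6: +1 fires, +1 burnt (F count now 1)
Step 7: +1 fires, +1 burnt (F count now 1)
Step 8: +0 fires, +1 burnt (F count now 0)
Fire out after step 8
Initially T: 17, now '.': 24
Total burnt (originally-T cells now '.'): 16

Answer: 16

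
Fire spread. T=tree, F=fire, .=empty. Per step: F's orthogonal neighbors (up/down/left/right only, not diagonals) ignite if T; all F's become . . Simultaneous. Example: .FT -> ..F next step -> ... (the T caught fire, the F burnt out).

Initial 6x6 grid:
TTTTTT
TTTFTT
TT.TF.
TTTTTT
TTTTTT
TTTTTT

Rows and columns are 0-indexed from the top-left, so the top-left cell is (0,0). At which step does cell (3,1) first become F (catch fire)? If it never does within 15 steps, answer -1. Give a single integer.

Step 1: cell (3,1)='T' (+5 fires, +2 burnt)
Step 2: cell (3,1)='T' (+7 fires, +5 burnt)
Step 3: cell (3,1)='T' (+8 fires, +7 burnt)
Step 4: cell (3,1)='F' (+6 fires, +8 burnt)
  -> target ignites at step 4
Step 5: cell (3,1)='.' (+3 fires, +6 burnt)
Step 6: cell (3,1)='.' (+2 fires, +3 burnt)
Step 7: cell (3,1)='.' (+1 fires, +2 burnt)
Step 8: cell (3,1)='.' (+0 fires, +1 burnt)
  fire out at step 8

4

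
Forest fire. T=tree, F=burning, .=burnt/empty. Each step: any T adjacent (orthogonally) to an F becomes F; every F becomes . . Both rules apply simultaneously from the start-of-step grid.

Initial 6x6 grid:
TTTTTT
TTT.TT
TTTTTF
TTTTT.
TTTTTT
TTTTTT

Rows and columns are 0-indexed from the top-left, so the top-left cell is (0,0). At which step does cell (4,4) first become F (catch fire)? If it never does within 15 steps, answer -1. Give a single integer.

Step 1: cell (4,4)='T' (+2 fires, +1 burnt)
Step 2: cell (4,4)='T' (+4 fires, +2 burnt)
Step 3: cell (4,4)='F' (+4 fires, +4 burnt)
  -> target ignites at step 3
Step 4: cell (4,4)='.' (+7 fires, +4 burnt)
Step 5: cell (4,4)='.' (+7 fires, +7 burnt)
Step 6: cell (4,4)='.' (+5 fires, +7 burnt)
Step 7: cell (4,4)='.' (+3 fires, +5 burnt)
Step 8: cell (4,4)='.' (+1 fires, +3 burnt)
Step 9: cell (4,4)='.' (+0 fires, +1 burnt)
  fire out at step 9

3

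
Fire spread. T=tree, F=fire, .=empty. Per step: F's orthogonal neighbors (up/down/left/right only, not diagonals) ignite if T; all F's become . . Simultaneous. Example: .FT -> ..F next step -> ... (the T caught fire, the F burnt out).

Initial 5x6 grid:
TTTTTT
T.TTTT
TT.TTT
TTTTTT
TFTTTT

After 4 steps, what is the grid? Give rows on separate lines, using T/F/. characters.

Step 1: 3 trees catch fire, 1 burn out
  TTTTTT
  T.TTTT
  TT.TTT
  TFTTTT
  F.FTTT
Step 2: 4 trees catch fire, 3 burn out
  TTTTTT
  T.TTTT
  TF.TTT
  F.FTTT
  ...FTT
Step 3: 3 trees catch fire, 4 burn out
  TTTTTT
  T.TTTT
  F..TTT
  ...FTT
  ....FT
Step 4: 4 trees catch fire, 3 burn out
  TTTTTT
  F.TTTT
  ...FTT
  ....FT
  .....F

TTTTTT
F.TTTT
...FTT
....FT
.....F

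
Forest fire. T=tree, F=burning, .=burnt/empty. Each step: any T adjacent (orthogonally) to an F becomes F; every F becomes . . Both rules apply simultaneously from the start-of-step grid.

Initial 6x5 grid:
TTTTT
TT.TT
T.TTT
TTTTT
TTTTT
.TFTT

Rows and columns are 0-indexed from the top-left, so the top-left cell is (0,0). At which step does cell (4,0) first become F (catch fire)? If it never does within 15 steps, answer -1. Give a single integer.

Step 1: cell (4,0)='T' (+3 fires, +1 burnt)
Step 2: cell (4,0)='T' (+4 fires, +3 burnt)
Step 3: cell (4,0)='F' (+5 fires, +4 burnt)
  -> target ignites at step 3
Step 4: cell (4,0)='.' (+3 fires, +5 burnt)
Step 5: cell (4,0)='.' (+3 fires, +3 burnt)
Step 6: cell (4,0)='.' (+3 fires, +3 burnt)
Step 7: cell (4,0)='.' (+4 fires, +3 burnt)
Step 8: cell (4,0)='.' (+1 fires, +4 burnt)
Step 9: cell (4,0)='.' (+0 fires, +1 burnt)
  fire out at step 9

3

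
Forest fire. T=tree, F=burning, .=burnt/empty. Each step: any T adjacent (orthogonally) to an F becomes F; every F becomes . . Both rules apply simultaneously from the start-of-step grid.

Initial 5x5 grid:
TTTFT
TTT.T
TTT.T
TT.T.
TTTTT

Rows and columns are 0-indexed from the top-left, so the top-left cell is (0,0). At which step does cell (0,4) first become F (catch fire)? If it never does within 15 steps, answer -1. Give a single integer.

Step 1: cell (0,4)='F' (+2 fires, +1 burnt)
  -> target ignites at step 1
Step 2: cell (0,4)='.' (+3 fires, +2 burnt)
Step 3: cell (0,4)='.' (+4 fires, +3 burnt)
Step 4: cell (0,4)='.' (+2 fires, +4 burnt)
Step 5: cell (0,4)='.' (+2 fires, +2 burnt)
Step 6: cell (0,4)='.' (+2 fires, +2 burnt)
Step 7: cell (0,4)='.' (+2 fires, +2 burnt)
Step 8: cell (0,4)='.' (+1 fires, +2 burnt)
Step 9: cell (0,4)='.' (+2 fires, +1 burnt)
Step 10: cell (0,4)='.' (+0 fires, +2 burnt)
  fire out at step 10

1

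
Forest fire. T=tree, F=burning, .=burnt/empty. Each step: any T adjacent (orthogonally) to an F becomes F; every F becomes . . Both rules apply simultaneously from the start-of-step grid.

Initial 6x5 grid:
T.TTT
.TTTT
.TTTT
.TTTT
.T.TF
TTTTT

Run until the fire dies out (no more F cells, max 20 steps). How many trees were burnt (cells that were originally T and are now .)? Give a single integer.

Step 1: +3 fires, +1 burnt (F count now 3)
Step 2: +3 fires, +3 burnt (F count now 3)
Step 3: +4 fires, +3 burnt (F count now 4)
Step 4: +5 fires, +4 burnt (F count now 5)
Step 5: +5 fires, +5 burnt (F count now 5)
Step 6: +2 fires, +5 burnt (F count now 2)
Step 7: +0 fires, +2 burnt (F count now 0)
Fire out after step 7
Initially T: 23, now '.': 29
Total burnt (originally-T cells now '.'): 22

Answer: 22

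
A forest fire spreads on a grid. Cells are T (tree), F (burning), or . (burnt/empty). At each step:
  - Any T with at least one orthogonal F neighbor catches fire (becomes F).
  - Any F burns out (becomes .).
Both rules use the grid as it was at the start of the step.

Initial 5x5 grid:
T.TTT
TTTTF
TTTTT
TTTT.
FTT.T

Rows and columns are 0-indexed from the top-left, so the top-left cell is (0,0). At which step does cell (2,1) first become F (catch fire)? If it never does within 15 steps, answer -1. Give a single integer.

Step 1: cell (2,1)='T' (+5 fires, +2 burnt)
Step 2: cell (2,1)='T' (+6 fires, +5 burnt)
Step 3: cell (2,1)='F' (+7 fires, +6 burnt)
  -> target ignites at step 3
Step 4: cell (2,1)='.' (+1 fires, +7 burnt)
Step 5: cell (2,1)='.' (+0 fires, +1 burnt)
  fire out at step 5

3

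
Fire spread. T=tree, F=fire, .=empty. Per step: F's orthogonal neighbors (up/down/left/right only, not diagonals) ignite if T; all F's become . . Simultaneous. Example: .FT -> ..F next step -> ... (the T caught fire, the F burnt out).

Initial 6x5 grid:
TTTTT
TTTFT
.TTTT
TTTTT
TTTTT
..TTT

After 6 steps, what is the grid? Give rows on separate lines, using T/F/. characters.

Step 1: 4 trees catch fire, 1 burn out
  TTTFT
  TTF.F
  .TTFT
  TTTTT
  TTTTT
  ..TTT
Step 2: 6 trees catch fire, 4 burn out
  TTF.F
  TF...
  .TF.F
  TTTFT
  TTTTT
  ..TTT
Step 3: 6 trees catch fire, 6 burn out
  TF...
  F....
  .F...
  TTF.F
  TTTFT
  ..TTT
Step 4: 5 trees catch fire, 6 burn out
  F....
  .....
  .....
  TF...
  TTF.F
  ..TFT
Step 5: 4 trees catch fire, 5 burn out
  .....
  .....
  .....
  F....
  TF...
  ..F.F
Step 6: 1 trees catch fire, 4 burn out
  .....
  .....
  .....
  .....
  F....
  .....

.....
.....
.....
.....
F....
.....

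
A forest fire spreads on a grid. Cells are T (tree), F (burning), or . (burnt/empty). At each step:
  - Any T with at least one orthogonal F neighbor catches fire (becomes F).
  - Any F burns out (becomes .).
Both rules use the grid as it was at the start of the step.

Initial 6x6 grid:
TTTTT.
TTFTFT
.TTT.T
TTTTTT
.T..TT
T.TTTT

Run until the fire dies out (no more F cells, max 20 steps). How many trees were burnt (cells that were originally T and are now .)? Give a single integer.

Answer: 26

Derivation:
Step 1: +6 fires, +2 burnt (F count now 6)
Step 2: +7 fires, +6 burnt (F count now 7)
Step 3: +4 fires, +7 burnt (F count now 4)
Step 4: +4 fires, +4 burnt (F count now 4)
Step 5: +2 fires, +4 burnt (F count now 2)
Step 6: +1 fires, +2 burnt (F count now 1)
Step 7: +1 fires, +1 burnt (F count now 1)
Step 8: +1 fires, +1 burnt (F count now 1)
Step 9: +0 fires, +1 burnt (F count now 0)
Fire out after step 9
Initially T: 27, now '.': 35
Total burnt (originally-T cells now '.'): 26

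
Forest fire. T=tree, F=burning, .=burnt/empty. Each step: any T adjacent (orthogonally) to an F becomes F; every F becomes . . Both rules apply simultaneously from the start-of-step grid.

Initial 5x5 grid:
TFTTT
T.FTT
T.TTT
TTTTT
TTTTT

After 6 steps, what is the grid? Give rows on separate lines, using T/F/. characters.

Step 1: 4 trees catch fire, 2 burn out
  F.FTT
  T..FT
  T.FTT
  TTTTT
  TTTTT
Step 2: 5 trees catch fire, 4 burn out
  ...FT
  F...F
  T..FT
  TTFTT
  TTTTT
Step 3: 6 trees catch fire, 5 burn out
  ....F
  .....
  F...F
  TF.FT
  TTFTT
Step 4: 4 trees catch fire, 6 burn out
  .....
  .....
  .....
  F...F
  TF.FT
Step 5: 2 trees catch fire, 4 burn out
  .....
  .....
  .....
  .....
  F...F
Step 6: 0 trees catch fire, 2 burn out
  .....
  .....
  .....
  .....
  .....

.....
.....
.....
.....
.....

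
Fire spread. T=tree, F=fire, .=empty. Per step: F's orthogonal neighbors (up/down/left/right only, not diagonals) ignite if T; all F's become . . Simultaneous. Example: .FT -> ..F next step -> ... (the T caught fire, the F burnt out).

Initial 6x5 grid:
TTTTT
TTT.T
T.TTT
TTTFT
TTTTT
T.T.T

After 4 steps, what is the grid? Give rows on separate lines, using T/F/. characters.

Step 1: 4 trees catch fire, 1 burn out
  TTTTT
  TTT.T
  T.TFT
  TTF.F
  TTTFT
  T.T.T
Step 2: 5 trees catch fire, 4 burn out
  TTTTT
  TTT.T
  T.F.F
  TF...
  TTF.F
  T.T.T
Step 3: 6 trees catch fire, 5 burn out
  TTTTT
  TTF.F
  T....
  F....
  TF...
  T.F.F
Step 4: 5 trees catch fire, 6 burn out
  TTFTF
  TF...
  F....
  .....
  F....
  T....

TTFTF
TF...
F....
.....
F....
T....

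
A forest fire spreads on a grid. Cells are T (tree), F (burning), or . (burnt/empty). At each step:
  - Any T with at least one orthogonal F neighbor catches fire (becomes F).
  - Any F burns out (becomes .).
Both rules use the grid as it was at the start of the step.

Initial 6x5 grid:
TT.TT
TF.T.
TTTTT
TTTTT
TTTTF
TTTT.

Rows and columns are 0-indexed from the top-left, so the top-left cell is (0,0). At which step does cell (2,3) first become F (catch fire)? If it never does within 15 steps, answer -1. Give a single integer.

Step 1: cell (2,3)='T' (+5 fires, +2 burnt)
Step 2: cell (2,3)='T' (+8 fires, +5 burnt)
Step 3: cell (2,3)='F' (+5 fires, +8 burnt)
  -> target ignites at step 3
Step 4: cell (2,3)='.' (+3 fires, +5 burnt)
Step 5: cell (2,3)='.' (+2 fires, +3 burnt)
Step 6: cell (2,3)='.' (+1 fires, +2 burnt)
Step 7: cell (2,3)='.' (+0 fires, +1 burnt)
  fire out at step 7

3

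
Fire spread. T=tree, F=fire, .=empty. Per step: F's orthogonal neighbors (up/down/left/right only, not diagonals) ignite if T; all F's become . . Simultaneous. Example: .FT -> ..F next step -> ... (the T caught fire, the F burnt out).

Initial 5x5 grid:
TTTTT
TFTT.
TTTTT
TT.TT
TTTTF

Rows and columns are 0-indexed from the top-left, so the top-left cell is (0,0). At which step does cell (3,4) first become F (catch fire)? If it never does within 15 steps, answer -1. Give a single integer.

Step 1: cell (3,4)='F' (+6 fires, +2 burnt)
  -> target ignites at step 1
Step 2: cell (3,4)='.' (+9 fires, +6 burnt)
Step 3: cell (3,4)='.' (+4 fires, +9 burnt)
Step 4: cell (3,4)='.' (+2 fires, +4 burnt)
Step 5: cell (3,4)='.' (+0 fires, +2 burnt)
  fire out at step 5

1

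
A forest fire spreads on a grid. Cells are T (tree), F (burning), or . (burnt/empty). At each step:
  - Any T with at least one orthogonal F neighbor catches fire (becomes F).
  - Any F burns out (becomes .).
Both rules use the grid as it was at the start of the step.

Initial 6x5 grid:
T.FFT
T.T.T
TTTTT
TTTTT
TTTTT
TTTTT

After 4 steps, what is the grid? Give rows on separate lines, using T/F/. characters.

Step 1: 2 trees catch fire, 2 burn out
  T...F
  T.F.T
  TTTTT
  TTTTT
  TTTTT
  TTTTT
Step 2: 2 trees catch fire, 2 burn out
  T....
  T...F
  TTFTT
  TTTTT
  TTTTT
  TTTTT
Step 3: 4 trees catch fire, 2 burn out
  T....
  T....
  TF.FF
  TTFTT
  TTTTT
  TTTTT
Step 4: 5 trees catch fire, 4 burn out
  T....
  T....
  F....
  TF.FF
  TTFTT
  TTTTT

T....
T....
F....
TF.FF
TTFTT
TTTTT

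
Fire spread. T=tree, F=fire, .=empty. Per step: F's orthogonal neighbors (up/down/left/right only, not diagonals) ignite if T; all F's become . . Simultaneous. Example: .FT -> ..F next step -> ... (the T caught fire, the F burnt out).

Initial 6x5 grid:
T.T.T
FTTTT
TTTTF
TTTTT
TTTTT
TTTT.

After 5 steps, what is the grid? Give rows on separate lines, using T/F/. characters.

Step 1: 6 trees catch fire, 2 burn out
  F.T.T
  .FTTF
  FTTF.
  TTTTF
  TTTTT
  TTTT.
Step 2: 8 trees catch fire, 6 burn out
  ..T.F
  ..FF.
  .FF..
  FTTF.
  TTTTF
  TTTT.
Step 3: 5 trees catch fire, 8 burn out
  ..F..
  .....
  .....
  .FF..
  FTTF.
  TTTT.
Step 4: 4 trees catch fire, 5 burn out
  .....
  .....
  .....
  .....
  .FF..
  FTTF.
Step 5: 2 trees catch fire, 4 burn out
  .....
  .....
  .....
  .....
  .....
  .FF..

.....
.....
.....
.....
.....
.FF..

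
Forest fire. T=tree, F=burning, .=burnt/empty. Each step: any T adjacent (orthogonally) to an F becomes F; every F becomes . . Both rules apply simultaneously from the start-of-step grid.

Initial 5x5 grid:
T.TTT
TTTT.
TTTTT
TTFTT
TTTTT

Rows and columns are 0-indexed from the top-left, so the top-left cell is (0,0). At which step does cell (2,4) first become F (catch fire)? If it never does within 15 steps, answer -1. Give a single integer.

Step 1: cell (2,4)='T' (+4 fires, +1 burnt)
Step 2: cell (2,4)='T' (+7 fires, +4 burnt)
Step 3: cell (2,4)='F' (+7 fires, +7 burnt)
  -> target ignites at step 3
Step 4: cell (2,4)='.' (+2 fires, +7 burnt)
Step 5: cell (2,4)='.' (+2 fires, +2 burnt)
Step 6: cell (2,4)='.' (+0 fires, +2 burnt)
  fire out at step 6

3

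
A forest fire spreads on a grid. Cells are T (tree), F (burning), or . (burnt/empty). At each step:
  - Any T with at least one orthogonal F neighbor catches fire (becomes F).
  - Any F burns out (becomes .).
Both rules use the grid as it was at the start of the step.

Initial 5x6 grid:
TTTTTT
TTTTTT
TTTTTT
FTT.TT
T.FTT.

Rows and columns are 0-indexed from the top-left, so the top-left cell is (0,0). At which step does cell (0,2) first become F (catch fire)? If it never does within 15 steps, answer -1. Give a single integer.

Step 1: cell (0,2)='T' (+5 fires, +2 burnt)
Step 2: cell (0,2)='T' (+4 fires, +5 burnt)
Step 3: cell (0,2)='T' (+5 fires, +4 burnt)
Step 4: cell (0,2)='F' (+5 fires, +5 burnt)
  -> target ignites at step 4
Step 5: cell (0,2)='.' (+3 fires, +5 burnt)
Step 6: cell (0,2)='.' (+2 fires, +3 burnt)
Step 7: cell (0,2)='.' (+1 fires, +2 burnt)
Step 8: cell (0,2)='.' (+0 fires, +1 burnt)
  fire out at step 8

4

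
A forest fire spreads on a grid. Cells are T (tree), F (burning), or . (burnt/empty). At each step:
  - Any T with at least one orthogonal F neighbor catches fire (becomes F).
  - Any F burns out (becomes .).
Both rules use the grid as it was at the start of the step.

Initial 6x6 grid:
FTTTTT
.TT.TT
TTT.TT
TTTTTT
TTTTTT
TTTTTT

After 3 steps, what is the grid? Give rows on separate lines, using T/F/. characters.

Step 1: 1 trees catch fire, 1 burn out
  .FTTTT
  .TT.TT
  TTT.TT
  TTTTTT
  TTTTTT
  TTTTTT
Step 2: 2 trees catch fire, 1 burn out
  ..FTTT
  .FT.TT
  TTT.TT
  TTTTTT
  TTTTTT
  TTTTTT
Step 3: 3 trees catch fire, 2 burn out
  ...FTT
  ..F.TT
  TFT.TT
  TTTTTT
  TTTTTT
  TTTTTT

...FTT
..F.TT
TFT.TT
TTTTTT
TTTTTT
TTTTTT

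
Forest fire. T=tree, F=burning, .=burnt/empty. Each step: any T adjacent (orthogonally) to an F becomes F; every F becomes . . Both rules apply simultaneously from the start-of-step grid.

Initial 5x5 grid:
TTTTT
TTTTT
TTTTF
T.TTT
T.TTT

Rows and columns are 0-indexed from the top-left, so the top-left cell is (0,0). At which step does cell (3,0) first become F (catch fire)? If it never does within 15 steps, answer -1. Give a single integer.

Step 1: cell (3,0)='T' (+3 fires, +1 burnt)
Step 2: cell (3,0)='T' (+5 fires, +3 burnt)
Step 3: cell (3,0)='T' (+5 fires, +5 burnt)
Step 4: cell (3,0)='T' (+4 fires, +5 burnt)
Step 5: cell (3,0)='F' (+3 fires, +4 burnt)
  -> target ignites at step 5
Step 6: cell (3,0)='.' (+2 fires, +3 burnt)
Step 7: cell (3,0)='.' (+0 fires, +2 burnt)
  fire out at step 7

5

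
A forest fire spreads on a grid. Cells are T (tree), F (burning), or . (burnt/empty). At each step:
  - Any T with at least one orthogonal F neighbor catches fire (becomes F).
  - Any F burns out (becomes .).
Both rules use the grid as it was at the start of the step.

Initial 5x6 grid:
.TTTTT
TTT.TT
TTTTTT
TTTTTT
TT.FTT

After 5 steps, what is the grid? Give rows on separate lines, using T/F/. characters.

Step 1: 2 trees catch fire, 1 burn out
  .TTTTT
  TTT.TT
  TTTTTT
  TTTFTT
  TT..FT
Step 2: 4 trees catch fire, 2 burn out
  .TTTTT
  TTT.TT
  TTTFTT
  TTF.FT
  TT...F
Step 3: 4 trees catch fire, 4 burn out
  .TTTTT
  TTT.TT
  TTF.FT
  TF...F
  TT....
Step 4: 6 trees catch fire, 4 burn out
  .TTTTT
  TTF.FT
  TF...F
  F.....
  TF....
Step 5: 6 trees catch fire, 6 burn out
  .TFTFT
  TF...F
  F.....
  ......
  F.....

.TFTFT
TF...F
F.....
......
F.....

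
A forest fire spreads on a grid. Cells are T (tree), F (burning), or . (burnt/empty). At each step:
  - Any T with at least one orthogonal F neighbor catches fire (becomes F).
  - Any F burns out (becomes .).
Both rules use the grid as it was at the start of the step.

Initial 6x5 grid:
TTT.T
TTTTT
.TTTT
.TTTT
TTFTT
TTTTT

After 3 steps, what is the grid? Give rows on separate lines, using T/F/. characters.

Step 1: 4 trees catch fire, 1 burn out
  TTT.T
  TTTTT
  .TTTT
  .TFTT
  TF.FT
  TTFTT
Step 2: 7 trees catch fire, 4 burn out
  TTT.T
  TTTTT
  .TFTT
  .F.FT
  F...F
  TF.FT
Step 3: 6 trees catch fire, 7 burn out
  TTT.T
  TTFTT
  .F.FT
  ....F
  .....
  F...F

TTT.T
TTFTT
.F.FT
....F
.....
F...F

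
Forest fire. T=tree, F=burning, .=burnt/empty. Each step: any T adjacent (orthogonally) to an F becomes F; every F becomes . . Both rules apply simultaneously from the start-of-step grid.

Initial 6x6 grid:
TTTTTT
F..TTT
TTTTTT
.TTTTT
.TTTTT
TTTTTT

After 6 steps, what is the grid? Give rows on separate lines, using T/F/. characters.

Step 1: 2 trees catch fire, 1 burn out
  FTTTTT
  ...TTT
  FTTTTT
  .TTTTT
  .TTTTT
  TTTTTT
Step 2: 2 trees catch fire, 2 burn out
  .FTTTT
  ...TTT
  .FTTTT
  .TTTTT
  .TTTTT
  TTTTTT
Step 3: 3 trees catch fire, 2 burn out
  ..FTTT
  ...TTT
  ..FTTT
  .FTTTT
  .TTTTT
  TTTTTT
Step 4: 4 trees catch fire, 3 burn out
  ...FTT
  ...TTT
  ...FTT
  ..FTTT
  .FTTTT
  TTTTTT
Step 5: 6 trees catch fire, 4 burn out
  ....FT
  ...FTT
  ....FT
  ...FTT
  ..FTTT
  TFTTTT
Step 6: 7 trees catch fire, 6 burn out
  .....F
  ....FT
  .....F
  ....FT
  ...FTT
  F.FTTT

.....F
....FT
.....F
....FT
...FTT
F.FTTT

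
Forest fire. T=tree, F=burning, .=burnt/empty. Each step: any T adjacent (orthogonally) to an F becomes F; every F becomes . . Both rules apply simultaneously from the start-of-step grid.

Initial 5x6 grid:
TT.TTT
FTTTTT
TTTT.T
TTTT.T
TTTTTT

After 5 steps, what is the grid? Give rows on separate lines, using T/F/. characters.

Step 1: 3 trees catch fire, 1 burn out
  FT.TTT
  .FTTTT
  FTTT.T
  TTTT.T
  TTTTTT
Step 2: 4 trees catch fire, 3 burn out
  .F.TTT
  ..FTTT
  .FTT.T
  FTTT.T
  TTTTTT
Step 3: 4 trees catch fire, 4 burn out
  ...TTT
  ...FTT
  ..FT.T
  .FTT.T
  FTTTTT
Step 4: 5 trees catch fire, 4 burn out
  ...FTT
  ....FT
  ...F.T
  ..FT.T
  .FTTTT
Step 5: 4 trees catch fire, 5 burn out
  ....FT
  .....F
  .....T
  ...F.T
  ..FTTT

....FT
.....F
.....T
...F.T
..FTTT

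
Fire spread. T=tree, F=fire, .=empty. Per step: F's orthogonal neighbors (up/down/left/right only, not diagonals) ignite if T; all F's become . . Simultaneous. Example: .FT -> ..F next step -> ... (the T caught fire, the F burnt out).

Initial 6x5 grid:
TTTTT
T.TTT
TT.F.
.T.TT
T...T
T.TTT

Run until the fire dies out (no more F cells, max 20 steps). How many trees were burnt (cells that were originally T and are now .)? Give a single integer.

Answer: 18

Derivation:
Step 1: +2 fires, +1 burnt (F count now 2)
Step 2: +4 fires, +2 burnt (F count now 4)
Step 3: +3 fires, +4 burnt (F count now 3)
Step 4: +2 fires, +3 burnt (F count now 2)
Step 5: +2 fires, +2 burnt (F count now 2)
Step 6: +2 fires, +2 burnt (F count now 2)
Step 7: +1 fires, +2 burnt (F count now 1)
Step 8: +1 fires, +1 burnt (F count now 1)
Step 9: +1 fires, +1 burnt (F count now 1)
Step 10: +0 fires, +1 burnt (F count now 0)
Fire out after step 10
Initially T: 20, now '.': 28
Total burnt (originally-T cells now '.'): 18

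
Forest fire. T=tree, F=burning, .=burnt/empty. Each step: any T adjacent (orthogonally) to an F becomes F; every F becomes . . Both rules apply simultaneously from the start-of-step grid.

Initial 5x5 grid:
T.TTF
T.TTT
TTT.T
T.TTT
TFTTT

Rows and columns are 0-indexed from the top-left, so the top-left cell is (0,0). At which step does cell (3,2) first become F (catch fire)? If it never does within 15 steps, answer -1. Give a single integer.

Step 1: cell (3,2)='T' (+4 fires, +2 burnt)
Step 2: cell (3,2)='F' (+6 fires, +4 burnt)
  -> target ignites at step 2
Step 3: cell (3,2)='.' (+6 fires, +6 burnt)
Step 4: cell (3,2)='.' (+2 fires, +6 burnt)
Step 5: cell (3,2)='.' (+1 fires, +2 burnt)
Step 6: cell (3,2)='.' (+0 fires, +1 burnt)
  fire out at step 6

2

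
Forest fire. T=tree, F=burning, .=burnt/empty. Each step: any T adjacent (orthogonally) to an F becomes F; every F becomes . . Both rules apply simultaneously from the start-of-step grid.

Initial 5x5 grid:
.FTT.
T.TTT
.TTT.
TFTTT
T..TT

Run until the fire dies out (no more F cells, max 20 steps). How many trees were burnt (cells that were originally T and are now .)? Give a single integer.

Answer: 15

Derivation:
Step 1: +4 fires, +2 burnt (F count now 4)
Step 2: +5 fires, +4 burnt (F count now 5)
Step 3: +4 fires, +5 burnt (F count now 4)
Step 4: +2 fires, +4 burnt (F count now 2)
Step 5: +0 fires, +2 burnt (F count now 0)
Fire out after step 5
Initially T: 16, now '.': 24
Total burnt (originally-T cells now '.'): 15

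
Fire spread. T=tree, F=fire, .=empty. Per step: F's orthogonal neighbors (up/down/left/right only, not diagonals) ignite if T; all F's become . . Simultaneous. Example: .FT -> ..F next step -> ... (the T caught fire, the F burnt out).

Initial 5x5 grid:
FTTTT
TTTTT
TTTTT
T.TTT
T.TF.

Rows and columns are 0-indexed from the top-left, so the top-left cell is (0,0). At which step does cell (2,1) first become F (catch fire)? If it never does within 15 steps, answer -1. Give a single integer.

Step 1: cell (2,1)='T' (+4 fires, +2 burnt)
Step 2: cell (2,1)='T' (+6 fires, +4 burnt)
Step 3: cell (2,1)='F' (+7 fires, +6 burnt)
  -> target ignites at step 3
Step 4: cell (2,1)='.' (+3 fires, +7 burnt)
Step 5: cell (2,1)='.' (+0 fires, +3 burnt)
  fire out at step 5

3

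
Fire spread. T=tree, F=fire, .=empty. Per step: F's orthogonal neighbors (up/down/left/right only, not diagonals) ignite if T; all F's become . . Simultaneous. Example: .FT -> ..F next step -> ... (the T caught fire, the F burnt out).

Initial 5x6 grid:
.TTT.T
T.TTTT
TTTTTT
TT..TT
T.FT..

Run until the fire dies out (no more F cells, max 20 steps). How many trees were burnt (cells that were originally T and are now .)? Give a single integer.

Step 1: +1 fires, +1 burnt (F count now 1)
Step 2: +0 fires, +1 burnt (F count now 0)
Fire out after step 2
Initially T: 21, now '.': 10
Total burnt (originally-T cells now '.'): 1

Answer: 1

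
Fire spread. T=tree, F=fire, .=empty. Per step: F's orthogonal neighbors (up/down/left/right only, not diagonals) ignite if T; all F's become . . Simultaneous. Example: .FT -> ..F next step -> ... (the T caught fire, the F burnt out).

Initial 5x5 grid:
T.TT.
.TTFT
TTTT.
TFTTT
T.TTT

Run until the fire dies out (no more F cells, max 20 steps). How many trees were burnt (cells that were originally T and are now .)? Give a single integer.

Step 1: +7 fires, +2 burnt (F count now 7)
Step 2: +7 fires, +7 burnt (F count now 7)
Step 3: +2 fires, +7 burnt (F count now 2)
Step 4: +1 fires, +2 burnt (F count now 1)
Step 5: +0 fires, +1 burnt (F count now 0)
Fire out after step 5
Initially T: 18, now '.': 24
Total burnt (originally-T cells now '.'): 17

Answer: 17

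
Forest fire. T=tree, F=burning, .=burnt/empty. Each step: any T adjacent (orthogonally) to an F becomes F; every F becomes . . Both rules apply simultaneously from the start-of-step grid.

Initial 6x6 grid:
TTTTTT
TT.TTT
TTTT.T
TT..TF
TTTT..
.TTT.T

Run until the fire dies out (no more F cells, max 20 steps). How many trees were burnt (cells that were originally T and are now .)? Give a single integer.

Answer: 26

Derivation:
Step 1: +2 fires, +1 burnt (F count now 2)
Step 2: +1 fires, +2 burnt (F count now 1)
Step 3: +2 fires, +1 burnt (F count now 2)
Step 4: +2 fires, +2 burnt (F count now 2)
Step 5: +2 fires, +2 burnt (F count now 2)
Step 6: +2 fires, +2 burnt (F count now 2)
Step 7: +2 fires, +2 burnt (F count now 2)
Step 8: +4 fires, +2 burnt (F count now 4)
Step 9: +3 fires, +4 burnt (F count now 3)
Step 10: +3 fires, +3 burnt (F count now 3)
Step 11: +2 fires, +3 burnt (F count now 2)
Step 12: +1 fires, +2 burnt (F count now 1)
Step 13: +0 fires, +1 burnt (F count now 0)
Fire out after step 13
Initially T: 27, now '.': 35
Total burnt (originally-T cells now '.'): 26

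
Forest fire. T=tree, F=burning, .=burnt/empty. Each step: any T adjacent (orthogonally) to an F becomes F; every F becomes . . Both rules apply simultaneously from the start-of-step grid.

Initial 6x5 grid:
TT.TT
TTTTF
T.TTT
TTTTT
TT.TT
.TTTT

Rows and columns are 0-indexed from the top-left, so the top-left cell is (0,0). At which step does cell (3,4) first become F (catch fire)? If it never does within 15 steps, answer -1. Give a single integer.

Step 1: cell (3,4)='T' (+3 fires, +1 burnt)
Step 2: cell (3,4)='F' (+4 fires, +3 burnt)
  -> target ignites at step 2
Step 3: cell (3,4)='.' (+4 fires, +4 burnt)
Step 4: cell (3,4)='.' (+5 fires, +4 burnt)
Step 5: cell (3,4)='.' (+4 fires, +5 burnt)
Step 6: cell (3,4)='.' (+3 fires, +4 burnt)
Step 7: cell (3,4)='.' (+2 fires, +3 burnt)
Step 8: cell (3,4)='.' (+0 fires, +2 burnt)
  fire out at step 8

2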